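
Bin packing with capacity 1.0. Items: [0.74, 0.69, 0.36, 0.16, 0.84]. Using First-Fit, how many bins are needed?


Place items sequentially using First-Fit:
  Item 0.74 -> new Bin 1
  Item 0.69 -> new Bin 2
  Item 0.36 -> new Bin 3
  Item 0.16 -> Bin 1 (now 0.9)
  Item 0.84 -> new Bin 4
Total bins used = 4

4


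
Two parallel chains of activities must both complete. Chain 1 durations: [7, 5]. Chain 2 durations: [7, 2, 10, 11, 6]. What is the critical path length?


Path A total = 7 + 5 = 12
Path B total = 7 + 2 + 10 + 11 + 6 = 36
Critical path = longest path = max(12, 36) = 36

36


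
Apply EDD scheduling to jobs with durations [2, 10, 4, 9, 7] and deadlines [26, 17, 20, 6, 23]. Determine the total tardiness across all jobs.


Sort by due date (EDD order): [(9, 6), (10, 17), (4, 20), (7, 23), (2, 26)]
Compute completion times and tardiness:
  Job 1: p=9, d=6, C=9, tardiness=max(0,9-6)=3
  Job 2: p=10, d=17, C=19, tardiness=max(0,19-17)=2
  Job 3: p=4, d=20, C=23, tardiness=max(0,23-20)=3
  Job 4: p=7, d=23, C=30, tardiness=max(0,30-23)=7
  Job 5: p=2, d=26, C=32, tardiness=max(0,32-26)=6
Total tardiness = 21

21


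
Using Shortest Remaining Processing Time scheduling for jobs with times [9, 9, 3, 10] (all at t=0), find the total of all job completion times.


Since all jobs arrive at t=0, SRPT equals SPT ordering.
SPT order: [3, 9, 9, 10]
Completion times:
  Job 1: p=3, C=3
  Job 2: p=9, C=12
  Job 3: p=9, C=21
  Job 4: p=10, C=31
Total completion time = 3 + 12 + 21 + 31 = 67

67


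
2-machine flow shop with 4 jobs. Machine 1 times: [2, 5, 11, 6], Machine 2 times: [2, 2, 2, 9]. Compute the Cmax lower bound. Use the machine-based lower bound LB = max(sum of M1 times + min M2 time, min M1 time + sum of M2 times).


LB1 = sum(M1 times) + min(M2 times) = 24 + 2 = 26
LB2 = min(M1 times) + sum(M2 times) = 2 + 15 = 17
Lower bound = max(LB1, LB2) = max(26, 17) = 26

26


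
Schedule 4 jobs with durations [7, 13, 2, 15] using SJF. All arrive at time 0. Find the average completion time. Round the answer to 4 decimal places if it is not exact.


SJF order (ascending): [2, 7, 13, 15]
Completion times:
  Job 1: burst=2, C=2
  Job 2: burst=7, C=9
  Job 3: burst=13, C=22
  Job 4: burst=15, C=37
Average completion = 70/4 = 17.5

17.5


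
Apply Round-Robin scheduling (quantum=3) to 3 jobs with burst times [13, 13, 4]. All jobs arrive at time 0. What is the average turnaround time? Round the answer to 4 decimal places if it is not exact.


Time quantum = 3
Execution trace:
  J1 runs 3 units, time = 3
  J2 runs 3 units, time = 6
  J3 runs 3 units, time = 9
  J1 runs 3 units, time = 12
  J2 runs 3 units, time = 15
  J3 runs 1 units, time = 16
  J1 runs 3 units, time = 19
  J2 runs 3 units, time = 22
  J1 runs 3 units, time = 25
  J2 runs 3 units, time = 28
  J1 runs 1 units, time = 29
  J2 runs 1 units, time = 30
Finish times: [29, 30, 16]
Average turnaround = 75/3 = 25.0

25.0


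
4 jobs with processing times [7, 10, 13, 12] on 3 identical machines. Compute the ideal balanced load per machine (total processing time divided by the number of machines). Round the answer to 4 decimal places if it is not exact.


Total processing time = 7 + 10 + 13 + 12 = 42
Number of machines = 3
Ideal balanced load = 42 / 3 = 14.0

14.0


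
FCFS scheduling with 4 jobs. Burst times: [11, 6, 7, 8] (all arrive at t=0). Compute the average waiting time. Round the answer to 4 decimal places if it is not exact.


FCFS order (as given): [11, 6, 7, 8]
Waiting times:
  Job 1: wait = 0
  Job 2: wait = 11
  Job 3: wait = 17
  Job 4: wait = 24
Sum of waiting times = 52
Average waiting time = 52/4 = 13.0

13.0


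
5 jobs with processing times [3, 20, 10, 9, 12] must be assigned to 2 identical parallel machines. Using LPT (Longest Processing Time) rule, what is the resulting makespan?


Sort jobs in decreasing order (LPT): [20, 12, 10, 9, 3]
Assign each job to the least loaded machine:
  Machine 1: jobs [20, 9], load = 29
  Machine 2: jobs [12, 10, 3], load = 25
Makespan = max load = 29

29


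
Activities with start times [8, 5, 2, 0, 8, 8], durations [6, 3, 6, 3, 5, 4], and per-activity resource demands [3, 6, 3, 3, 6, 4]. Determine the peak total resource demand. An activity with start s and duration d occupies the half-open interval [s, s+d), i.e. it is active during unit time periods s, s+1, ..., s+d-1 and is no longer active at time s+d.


Each activity i is active on [start_i, start_i + duration_i).
Compute total resource usage per time slot:
  t=0: active resources = [3], total = 3
  t=1: active resources = [3], total = 3
  t=2: active resources = [3, 3], total = 6
  t=3: active resources = [3], total = 3
  t=4: active resources = [3], total = 3
  t=5: active resources = [6, 3], total = 9
  t=6: active resources = [6, 3], total = 9
  t=7: active resources = [6, 3], total = 9
  t=8: active resources = [3, 6, 4], total = 13
  t=9: active resources = [3, 6, 4], total = 13
  t=10: active resources = [3, 6, 4], total = 13
  t=11: active resources = [3, 6, 4], total = 13
  t=12: active resources = [3, 6], total = 9
  t=13: active resources = [3], total = 3
Peak resource demand = 13

13


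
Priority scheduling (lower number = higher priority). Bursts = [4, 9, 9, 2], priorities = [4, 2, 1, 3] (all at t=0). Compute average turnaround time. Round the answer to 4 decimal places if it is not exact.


Sort by priority (ascending = highest first):
Order: [(1, 9), (2, 9), (3, 2), (4, 4)]
Completion times:
  Priority 1, burst=9, C=9
  Priority 2, burst=9, C=18
  Priority 3, burst=2, C=20
  Priority 4, burst=4, C=24
Average turnaround = 71/4 = 17.75

17.75


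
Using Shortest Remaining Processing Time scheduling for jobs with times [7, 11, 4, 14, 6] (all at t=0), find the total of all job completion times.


Since all jobs arrive at t=0, SRPT equals SPT ordering.
SPT order: [4, 6, 7, 11, 14]
Completion times:
  Job 1: p=4, C=4
  Job 2: p=6, C=10
  Job 3: p=7, C=17
  Job 4: p=11, C=28
  Job 5: p=14, C=42
Total completion time = 4 + 10 + 17 + 28 + 42 = 101

101


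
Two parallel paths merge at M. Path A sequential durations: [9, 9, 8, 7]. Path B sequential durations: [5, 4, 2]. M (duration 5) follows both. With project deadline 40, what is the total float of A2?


Forward pass: ES(A2) = sum of predecessors on chain A = 9
EF = ES + duration = 9 + 9 = 18
Backward pass: LF(M) = deadline = 40; LS(M) = 40 - 5 = 35
LF(A2) = LS(M) - sum(successors on chain A) = 35 - 15 = 20
LS = LF - duration = 20 - 9 = 11
Total float = LS - ES = 11 - 9 = 2

2


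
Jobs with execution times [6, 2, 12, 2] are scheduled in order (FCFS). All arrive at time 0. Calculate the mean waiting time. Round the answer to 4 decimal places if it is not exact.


FCFS order (as given): [6, 2, 12, 2]
Waiting times:
  Job 1: wait = 0
  Job 2: wait = 6
  Job 3: wait = 8
  Job 4: wait = 20
Sum of waiting times = 34
Average waiting time = 34/4 = 8.5

8.5


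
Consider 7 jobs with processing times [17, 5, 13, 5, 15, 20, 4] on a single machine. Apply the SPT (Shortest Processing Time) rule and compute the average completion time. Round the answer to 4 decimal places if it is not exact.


Sort jobs by processing time (SPT order): [4, 5, 5, 13, 15, 17, 20]
Compute completion times sequentially:
  Job 1: processing = 4, completes at 4
  Job 2: processing = 5, completes at 9
  Job 3: processing = 5, completes at 14
  Job 4: processing = 13, completes at 27
  Job 5: processing = 15, completes at 42
  Job 6: processing = 17, completes at 59
  Job 7: processing = 20, completes at 79
Sum of completion times = 234
Average completion time = 234/7 = 33.4286

33.4286


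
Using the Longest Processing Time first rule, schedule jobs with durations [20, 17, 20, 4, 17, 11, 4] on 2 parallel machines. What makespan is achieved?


Sort jobs in decreasing order (LPT): [20, 20, 17, 17, 11, 4, 4]
Assign each job to the least loaded machine:
  Machine 1: jobs [20, 17, 11], load = 48
  Machine 2: jobs [20, 17, 4, 4], load = 45
Makespan = max load = 48

48


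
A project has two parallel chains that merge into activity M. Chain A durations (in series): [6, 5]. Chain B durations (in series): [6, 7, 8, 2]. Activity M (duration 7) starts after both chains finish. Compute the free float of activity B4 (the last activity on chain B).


ES(B4) = sum of predecessors on chain B = 21
EF(B4) = ES + duration = 21 + 2 = 23
Successor of B4 is M. ES(M) = max(sum(A), sum(B)) = max(11, 23) = 23
Free float = ES(successor) - EF(current) = 23 - 23 = 0

0


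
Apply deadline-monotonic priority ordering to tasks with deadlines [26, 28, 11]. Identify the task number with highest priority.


Sort tasks by relative deadline (ascending):
  Task 3: deadline = 11
  Task 1: deadline = 26
  Task 2: deadline = 28
Priority order (highest first): [3, 1, 2]
Highest priority task = 3

3


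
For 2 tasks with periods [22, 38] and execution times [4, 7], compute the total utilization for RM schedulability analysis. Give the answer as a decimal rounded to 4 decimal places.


Compute individual utilizations (exact fractions):
  Task 1: C/T = 4/22 = 2/11 (approx. 0.1818)
  Task 2: C/T = 7/38 (approx. 0.1842)
Total utilization U = 2/11 + 7/38 = 153/418
Rounded to 4 decimal places: U = 0.3660
RM (Liu & Layland) bound for 2 tasks = 0.828427; compare with U = 153/418 (approx. 0.366029)
U <= bound, so schedulable by RM sufficient condition.

0.3660


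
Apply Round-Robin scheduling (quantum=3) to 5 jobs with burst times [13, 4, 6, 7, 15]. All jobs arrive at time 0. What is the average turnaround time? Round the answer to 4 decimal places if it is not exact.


Time quantum = 3
Execution trace:
  J1 runs 3 units, time = 3
  J2 runs 3 units, time = 6
  J3 runs 3 units, time = 9
  J4 runs 3 units, time = 12
  J5 runs 3 units, time = 15
  J1 runs 3 units, time = 18
  J2 runs 1 units, time = 19
  J3 runs 3 units, time = 22
  J4 runs 3 units, time = 25
  J5 runs 3 units, time = 28
  J1 runs 3 units, time = 31
  J4 runs 1 units, time = 32
  J5 runs 3 units, time = 35
  J1 runs 3 units, time = 38
  J5 runs 3 units, time = 41
  J1 runs 1 units, time = 42
  J5 runs 3 units, time = 45
Finish times: [42, 19, 22, 32, 45]
Average turnaround = 160/5 = 32.0

32.0


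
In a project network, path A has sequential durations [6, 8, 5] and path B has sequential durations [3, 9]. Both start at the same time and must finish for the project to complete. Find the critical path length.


Path A total = 6 + 8 + 5 = 19
Path B total = 3 + 9 = 12
Critical path = longest path = max(19, 12) = 19

19


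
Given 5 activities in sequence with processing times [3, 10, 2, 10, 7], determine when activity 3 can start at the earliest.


Activity 3 starts after activities 1 through 2 complete.
Predecessor durations: [3, 10]
ES = 3 + 10 = 13

13


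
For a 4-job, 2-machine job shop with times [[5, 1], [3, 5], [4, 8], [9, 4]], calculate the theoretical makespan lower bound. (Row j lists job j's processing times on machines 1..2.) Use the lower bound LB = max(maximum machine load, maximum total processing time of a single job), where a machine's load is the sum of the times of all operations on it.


Machine loads:
  Machine 1: 5 + 3 + 4 + 9 = 21
  Machine 2: 1 + 5 + 8 + 4 = 18
Max machine load = 21
Job totals:
  Job 1: 6
  Job 2: 8
  Job 3: 12
  Job 4: 13
Max job total = 13
Lower bound = max(21, 13) = 21

21


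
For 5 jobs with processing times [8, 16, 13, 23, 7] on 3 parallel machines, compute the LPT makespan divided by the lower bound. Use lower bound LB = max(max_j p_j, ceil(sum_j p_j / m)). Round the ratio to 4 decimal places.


LPT order: [23, 16, 13, 8, 7]
Machine loads after assignment: [23, 23, 21]
LPT makespan = 23
Lower bound = max(max_job, ceil(total/3)) = max(23, 23) = 23
Ratio = 23 / 23 = 1.0

1.0


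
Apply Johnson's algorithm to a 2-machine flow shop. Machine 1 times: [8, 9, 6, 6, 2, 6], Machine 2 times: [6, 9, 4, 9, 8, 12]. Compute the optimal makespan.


Apply Johnson's rule:
  Group 1 (a <= b): [(5, 2, 8), (4, 6, 9), (6, 6, 12), (2, 9, 9)]
  Group 2 (a > b): [(1, 8, 6), (3, 6, 4)]
Optimal job order: [5, 4, 6, 2, 1, 3]
Schedule:
  Job 5: M1 done at 2, M2 done at 10
  Job 4: M1 done at 8, M2 done at 19
  Job 6: M1 done at 14, M2 done at 31
  Job 2: M1 done at 23, M2 done at 40
  Job 1: M1 done at 31, M2 done at 46
  Job 3: M1 done at 37, M2 done at 50
Makespan = 50

50


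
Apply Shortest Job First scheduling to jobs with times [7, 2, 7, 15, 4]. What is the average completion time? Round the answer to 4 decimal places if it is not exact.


SJF order (ascending): [2, 4, 7, 7, 15]
Completion times:
  Job 1: burst=2, C=2
  Job 2: burst=4, C=6
  Job 3: burst=7, C=13
  Job 4: burst=7, C=20
  Job 5: burst=15, C=35
Average completion = 76/5 = 15.2

15.2


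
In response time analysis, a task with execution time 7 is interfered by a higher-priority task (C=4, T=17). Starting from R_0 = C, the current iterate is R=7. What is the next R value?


R_next = C + ceil(R_prev / T_hp) * C_hp
ceil(7 / 17) = ceil(0.4118) = 1
Interference = 1 * 4 = 4
R_next = 7 + 4 = 11

11


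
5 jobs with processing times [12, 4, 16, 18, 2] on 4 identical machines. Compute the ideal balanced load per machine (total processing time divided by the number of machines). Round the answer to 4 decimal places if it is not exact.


Total processing time = 12 + 4 + 16 + 18 + 2 = 52
Number of machines = 4
Ideal balanced load = 52 / 4 = 13.0

13.0


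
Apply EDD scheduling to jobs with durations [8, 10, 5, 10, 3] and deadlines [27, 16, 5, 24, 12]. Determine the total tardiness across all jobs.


Sort by due date (EDD order): [(5, 5), (3, 12), (10, 16), (10, 24), (8, 27)]
Compute completion times and tardiness:
  Job 1: p=5, d=5, C=5, tardiness=max(0,5-5)=0
  Job 2: p=3, d=12, C=8, tardiness=max(0,8-12)=0
  Job 3: p=10, d=16, C=18, tardiness=max(0,18-16)=2
  Job 4: p=10, d=24, C=28, tardiness=max(0,28-24)=4
  Job 5: p=8, d=27, C=36, tardiness=max(0,36-27)=9
Total tardiness = 15

15


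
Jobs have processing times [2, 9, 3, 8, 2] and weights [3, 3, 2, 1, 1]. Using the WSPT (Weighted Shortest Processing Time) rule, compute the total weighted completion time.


Compute p/w ratios and sort ascending (WSPT): [(2, 3), (3, 2), (2, 1), (9, 3), (8, 1)]
Compute weighted completion times:
  Job (p=2,w=3): C=2, w*C=3*2=6
  Job (p=3,w=2): C=5, w*C=2*5=10
  Job (p=2,w=1): C=7, w*C=1*7=7
  Job (p=9,w=3): C=16, w*C=3*16=48
  Job (p=8,w=1): C=24, w*C=1*24=24
Total weighted completion time = 95

95


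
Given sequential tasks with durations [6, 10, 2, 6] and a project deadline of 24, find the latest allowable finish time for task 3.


LF(activity 3) = deadline - sum of successor durations
Successors: activities 4 through 4 with durations [6]
Sum of successor durations = 6
LF = 24 - 6 = 18

18


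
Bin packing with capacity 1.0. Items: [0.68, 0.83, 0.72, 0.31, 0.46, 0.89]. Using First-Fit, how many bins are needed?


Place items sequentially using First-Fit:
  Item 0.68 -> new Bin 1
  Item 0.83 -> new Bin 2
  Item 0.72 -> new Bin 3
  Item 0.31 -> Bin 1 (now 0.99)
  Item 0.46 -> new Bin 4
  Item 0.89 -> new Bin 5
Total bins used = 5

5


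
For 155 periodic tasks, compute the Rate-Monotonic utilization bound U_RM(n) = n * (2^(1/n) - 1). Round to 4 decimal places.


Compute 2^(1/155) = 1.0044819312
Subtract 1: 1.0044819312 - 1 = 0.0044819312
Multiply by n: 155 * 0.0044819312 = 0.6946993360
Round to 4 dp: 0.6947

0.6947


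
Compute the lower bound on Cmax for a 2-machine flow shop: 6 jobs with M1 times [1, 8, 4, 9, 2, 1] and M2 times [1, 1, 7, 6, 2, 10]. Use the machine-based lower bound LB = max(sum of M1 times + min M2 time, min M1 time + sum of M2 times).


LB1 = sum(M1 times) + min(M2 times) = 25 + 1 = 26
LB2 = min(M1 times) + sum(M2 times) = 1 + 27 = 28
Lower bound = max(LB1, LB2) = max(26, 28) = 28

28


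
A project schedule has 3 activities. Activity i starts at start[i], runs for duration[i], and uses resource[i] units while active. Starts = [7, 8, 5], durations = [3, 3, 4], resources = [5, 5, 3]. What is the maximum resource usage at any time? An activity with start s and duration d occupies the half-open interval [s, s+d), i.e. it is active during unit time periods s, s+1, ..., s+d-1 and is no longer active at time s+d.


Each activity i is active on [start_i, start_i + duration_i).
Compute total resource usage per time slot:
  t=0: active resources = [], total = 0
  t=1: active resources = [], total = 0
  t=2: active resources = [], total = 0
  t=3: active resources = [], total = 0
  t=4: active resources = [], total = 0
  t=5: active resources = [3], total = 3
  t=6: active resources = [3], total = 3
  t=7: active resources = [5, 3], total = 8
  t=8: active resources = [5, 5, 3], total = 13
  t=9: active resources = [5, 5], total = 10
  t=10: active resources = [5], total = 5
Peak resource demand = 13

13


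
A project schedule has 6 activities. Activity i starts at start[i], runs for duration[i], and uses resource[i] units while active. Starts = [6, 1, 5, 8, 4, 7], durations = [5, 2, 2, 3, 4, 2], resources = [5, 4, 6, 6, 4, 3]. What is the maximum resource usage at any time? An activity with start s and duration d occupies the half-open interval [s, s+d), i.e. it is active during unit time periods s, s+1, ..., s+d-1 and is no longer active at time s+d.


Each activity i is active on [start_i, start_i + duration_i).
Compute total resource usage per time slot:
  t=0: active resources = [], total = 0
  t=1: active resources = [4], total = 4
  t=2: active resources = [4], total = 4
  t=3: active resources = [], total = 0
  t=4: active resources = [4], total = 4
  t=5: active resources = [6, 4], total = 10
  t=6: active resources = [5, 6, 4], total = 15
  t=7: active resources = [5, 4, 3], total = 12
  t=8: active resources = [5, 6, 3], total = 14
  t=9: active resources = [5, 6], total = 11
  t=10: active resources = [5, 6], total = 11
Peak resource demand = 15

15


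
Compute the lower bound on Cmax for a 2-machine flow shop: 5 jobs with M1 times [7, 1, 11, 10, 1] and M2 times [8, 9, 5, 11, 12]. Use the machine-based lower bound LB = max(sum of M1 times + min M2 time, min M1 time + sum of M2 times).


LB1 = sum(M1 times) + min(M2 times) = 30 + 5 = 35
LB2 = min(M1 times) + sum(M2 times) = 1 + 45 = 46
Lower bound = max(LB1, LB2) = max(35, 46) = 46

46


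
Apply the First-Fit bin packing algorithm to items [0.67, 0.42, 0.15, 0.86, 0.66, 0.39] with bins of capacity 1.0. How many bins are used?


Place items sequentially using First-Fit:
  Item 0.67 -> new Bin 1
  Item 0.42 -> new Bin 2
  Item 0.15 -> Bin 1 (now 0.82)
  Item 0.86 -> new Bin 3
  Item 0.66 -> new Bin 4
  Item 0.39 -> Bin 2 (now 0.81)
Total bins used = 4

4


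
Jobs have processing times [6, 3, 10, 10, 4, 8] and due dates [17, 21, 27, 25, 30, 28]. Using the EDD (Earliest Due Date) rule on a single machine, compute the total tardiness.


Sort by due date (EDD order): [(6, 17), (3, 21), (10, 25), (10, 27), (8, 28), (4, 30)]
Compute completion times and tardiness:
  Job 1: p=6, d=17, C=6, tardiness=max(0,6-17)=0
  Job 2: p=3, d=21, C=9, tardiness=max(0,9-21)=0
  Job 3: p=10, d=25, C=19, tardiness=max(0,19-25)=0
  Job 4: p=10, d=27, C=29, tardiness=max(0,29-27)=2
  Job 5: p=8, d=28, C=37, tardiness=max(0,37-28)=9
  Job 6: p=4, d=30, C=41, tardiness=max(0,41-30)=11
Total tardiness = 22

22


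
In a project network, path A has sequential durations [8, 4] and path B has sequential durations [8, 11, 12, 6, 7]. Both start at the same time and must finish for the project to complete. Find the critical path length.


Path A total = 8 + 4 = 12
Path B total = 8 + 11 + 12 + 6 + 7 = 44
Critical path = longest path = max(12, 44) = 44

44


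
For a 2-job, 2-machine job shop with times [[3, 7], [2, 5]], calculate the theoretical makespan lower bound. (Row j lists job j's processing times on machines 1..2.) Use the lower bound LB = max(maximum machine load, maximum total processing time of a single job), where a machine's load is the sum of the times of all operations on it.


Machine loads:
  Machine 1: 3 + 2 = 5
  Machine 2: 7 + 5 = 12
Max machine load = 12
Job totals:
  Job 1: 10
  Job 2: 7
Max job total = 10
Lower bound = max(12, 10) = 12

12


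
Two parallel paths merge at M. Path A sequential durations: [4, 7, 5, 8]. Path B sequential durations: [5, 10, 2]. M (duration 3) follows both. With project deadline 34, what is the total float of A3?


Forward pass: ES(A3) = sum of predecessors on chain A = 11
EF = ES + duration = 11 + 5 = 16
Backward pass: LF(M) = deadline = 34; LS(M) = 34 - 3 = 31
LF(A3) = LS(M) - sum(successors on chain A) = 31 - 8 = 23
LS = LF - duration = 23 - 5 = 18
Total float = LS - ES = 18 - 11 = 7

7


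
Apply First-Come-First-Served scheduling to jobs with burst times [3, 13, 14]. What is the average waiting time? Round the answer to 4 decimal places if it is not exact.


FCFS order (as given): [3, 13, 14]
Waiting times:
  Job 1: wait = 0
  Job 2: wait = 3
  Job 3: wait = 16
Sum of waiting times = 19
Average waiting time = 19/3 = 6.3333

6.3333


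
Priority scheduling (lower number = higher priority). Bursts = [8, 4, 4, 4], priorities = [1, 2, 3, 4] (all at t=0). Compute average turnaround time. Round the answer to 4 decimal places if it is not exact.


Sort by priority (ascending = highest first):
Order: [(1, 8), (2, 4), (3, 4), (4, 4)]
Completion times:
  Priority 1, burst=8, C=8
  Priority 2, burst=4, C=12
  Priority 3, burst=4, C=16
  Priority 4, burst=4, C=20
Average turnaround = 56/4 = 14.0

14.0


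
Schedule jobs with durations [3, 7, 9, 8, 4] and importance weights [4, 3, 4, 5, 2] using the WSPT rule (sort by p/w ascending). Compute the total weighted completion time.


Compute p/w ratios and sort ascending (WSPT): [(3, 4), (8, 5), (4, 2), (9, 4), (7, 3)]
Compute weighted completion times:
  Job (p=3,w=4): C=3, w*C=4*3=12
  Job (p=8,w=5): C=11, w*C=5*11=55
  Job (p=4,w=2): C=15, w*C=2*15=30
  Job (p=9,w=4): C=24, w*C=4*24=96
  Job (p=7,w=3): C=31, w*C=3*31=93
Total weighted completion time = 286

286


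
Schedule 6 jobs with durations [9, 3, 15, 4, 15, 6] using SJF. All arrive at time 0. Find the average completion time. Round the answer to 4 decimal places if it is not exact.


SJF order (ascending): [3, 4, 6, 9, 15, 15]
Completion times:
  Job 1: burst=3, C=3
  Job 2: burst=4, C=7
  Job 3: burst=6, C=13
  Job 4: burst=9, C=22
  Job 5: burst=15, C=37
  Job 6: burst=15, C=52
Average completion = 134/6 = 22.3333

22.3333


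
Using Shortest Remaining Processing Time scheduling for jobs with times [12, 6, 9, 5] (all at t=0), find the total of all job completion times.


Since all jobs arrive at t=0, SRPT equals SPT ordering.
SPT order: [5, 6, 9, 12]
Completion times:
  Job 1: p=5, C=5
  Job 2: p=6, C=11
  Job 3: p=9, C=20
  Job 4: p=12, C=32
Total completion time = 5 + 11 + 20 + 32 = 68

68


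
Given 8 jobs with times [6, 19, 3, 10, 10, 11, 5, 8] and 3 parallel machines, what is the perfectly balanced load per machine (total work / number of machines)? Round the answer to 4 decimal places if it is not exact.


Total processing time = 6 + 19 + 3 + 10 + 10 + 11 + 5 + 8 = 72
Number of machines = 3
Ideal balanced load = 72 / 3 = 24.0

24.0


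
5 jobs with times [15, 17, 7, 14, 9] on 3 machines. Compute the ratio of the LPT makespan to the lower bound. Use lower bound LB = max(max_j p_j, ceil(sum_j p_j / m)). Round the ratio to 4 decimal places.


LPT order: [17, 15, 14, 9, 7]
Machine loads after assignment: [17, 22, 23]
LPT makespan = 23
Lower bound = max(max_job, ceil(total/3)) = max(17, 21) = 21
Ratio = 23 / 21 = 1.0952

1.0952


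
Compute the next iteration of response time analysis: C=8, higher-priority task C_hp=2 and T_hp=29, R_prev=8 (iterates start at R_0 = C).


R_next = C + ceil(R_prev / T_hp) * C_hp
ceil(8 / 29) = ceil(0.2759) = 1
Interference = 1 * 2 = 2
R_next = 8 + 2 = 10

10


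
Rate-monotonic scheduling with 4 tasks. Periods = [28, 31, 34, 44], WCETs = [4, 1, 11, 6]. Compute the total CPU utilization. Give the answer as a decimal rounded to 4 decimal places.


Compute individual utilizations (exact fractions):
  Task 1: C/T = 4/28 = 1/7 (approx. 0.1429)
  Task 2: C/T = 1/31 (approx. 0.0323)
  Task 3: C/T = 11/34 (approx. 0.3235)
  Task 4: C/T = 6/44 = 3/22 (approx. 0.1364)
Total utilization U = 1/7 + 1/31 + 11/34 + 3/22 = 25768/40579
Rounded to 4 decimal places: U = 0.6350
RM (Liu & Layland) bound for 4 tasks = 0.756828; compare with U = 25768/40579 (approx. 0.635008)
U <= bound, so schedulable by RM sufficient condition.

0.6350


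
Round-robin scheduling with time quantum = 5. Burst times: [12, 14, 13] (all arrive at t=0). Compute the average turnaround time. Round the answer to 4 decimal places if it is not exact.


Time quantum = 5
Execution trace:
  J1 runs 5 units, time = 5
  J2 runs 5 units, time = 10
  J3 runs 5 units, time = 15
  J1 runs 5 units, time = 20
  J2 runs 5 units, time = 25
  J3 runs 5 units, time = 30
  J1 runs 2 units, time = 32
  J2 runs 4 units, time = 36
  J3 runs 3 units, time = 39
Finish times: [32, 36, 39]
Average turnaround = 107/3 = 35.6667

35.6667


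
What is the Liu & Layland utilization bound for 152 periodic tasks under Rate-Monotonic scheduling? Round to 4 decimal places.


Compute 2^(1/152) = 1.0045705923
Subtract 1: 1.0045705923 - 1 = 0.0045705923
Multiply by n: 152 * 0.0045705923 = 0.6947300296
Round to 4 dp: 0.6947

0.6947


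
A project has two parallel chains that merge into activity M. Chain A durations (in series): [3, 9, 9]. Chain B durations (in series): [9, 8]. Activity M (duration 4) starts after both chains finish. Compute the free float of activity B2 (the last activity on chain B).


ES(B2) = sum of predecessors on chain B = 9
EF(B2) = ES + duration = 9 + 8 = 17
Successor of B2 is M. ES(M) = max(sum(A), sum(B)) = max(21, 17) = 21
Free float = ES(successor) - EF(current) = 21 - 17 = 4

4


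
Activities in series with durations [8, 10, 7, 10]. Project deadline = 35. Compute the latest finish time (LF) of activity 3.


LF(activity 3) = deadline - sum of successor durations
Successors: activities 4 through 4 with durations [10]
Sum of successor durations = 10
LF = 35 - 10 = 25

25


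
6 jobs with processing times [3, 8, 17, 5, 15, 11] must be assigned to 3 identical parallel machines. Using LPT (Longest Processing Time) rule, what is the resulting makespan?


Sort jobs in decreasing order (LPT): [17, 15, 11, 8, 5, 3]
Assign each job to the least loaded machine:
  Machine 1: jobs [17, 3], load = 20
  Machine 2: jobs [15, 5], load = 20
  Machine 3: jobs [11, 8], load = 19
Makespan = max load = 20

20


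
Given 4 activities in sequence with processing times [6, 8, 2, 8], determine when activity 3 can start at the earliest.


Activity 3 starts after activities 1 through 2 complete.
Predecessor durations: [6, 8]
ES = 6 + 8 = 14

14


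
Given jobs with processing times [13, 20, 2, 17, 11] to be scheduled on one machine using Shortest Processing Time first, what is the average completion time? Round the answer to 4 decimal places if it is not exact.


Sort jobs by processing time (SPT order): [2, 11, 13, 17, 20]
Compute completion times sequentially:
  Job 1: processing = 2, completes at 2
  Job 2: processing = 11, completes at 13
  Job 3: processing = 13, completes at 26
  Job 4: processing = 17, completes at 43
  Job 5: processing = 20, completes at 63
Sum of completion times = 147
Average completion time = 147/5 = 29.4

29.4


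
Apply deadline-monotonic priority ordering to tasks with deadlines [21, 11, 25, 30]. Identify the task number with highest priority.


Sort tasks by relative deadline (ascending):
  Task 2: deadline = 11
  Task 1: deadline = 21
  Task 3: deadline = 25
  Task 4: deadline = 30
Priority order (highest first): [2, 1, 3, 4]
Highest priority task = 2

2


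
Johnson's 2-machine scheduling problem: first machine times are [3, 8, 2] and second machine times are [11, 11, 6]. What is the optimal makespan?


Apply Johnson's rule:
  Group 1 (a <= b): [(3, 2, 6), (1, 3, 11), (2, 8, 11)]
  Group 2 (a > b): []
Optimal job order: [3, 1, 2]
Schedule:
  Job 3: M1 done at 2, M2 done at 8
  Job 1: M1 done at 5, M2 done at 19
  Job 2: M1 done at 13, M2 done at 30
Makespan = 30

30


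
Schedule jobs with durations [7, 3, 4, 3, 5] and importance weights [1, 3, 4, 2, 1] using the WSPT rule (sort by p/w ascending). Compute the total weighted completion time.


Compute p/w ratios and sort ascending (WSPT): [(3, 3), (4, 4), (3, 2), (5, 1), (7, 1)]
Compute weighted completion times:
  Job (p=3,w=3): C=3, w*C=3*3=9
  Job (p=4,w=4): C=7, w*C=4*7=28
  Job (p=3,w=2): C=10, w*C=2*10=20
  Job (p=5,w=1): C=15, w*C=1*15=15
  Job (p=7,w=1): C=22, w*C=1*22=22
Total weighted completion time = 94

94


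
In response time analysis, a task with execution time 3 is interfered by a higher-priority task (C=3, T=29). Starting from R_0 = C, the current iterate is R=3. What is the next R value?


R_next = C + ceil(R_prev / T_hp) * C_hp
ceil(3 / 29) = ceil(0.1034) = 1
Interference = 1 * 3 = 3
R_next = 3 + 3 = 6

6


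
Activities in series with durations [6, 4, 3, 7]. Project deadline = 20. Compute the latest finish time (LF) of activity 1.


LF(activity 1) = deadline - sum of successor durations
Successors: activities 2 through 4 with durations [4, 3, 7]
Sum of successor durations = 14
LF = 20 - 14 = 6

6


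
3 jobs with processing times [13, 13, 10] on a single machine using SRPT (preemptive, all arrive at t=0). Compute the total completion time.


Since all jobs arrive at t=0, SRPT equals SPT ordering.
SPT order: [10, 13, 13]
Completion times:
  Job 1: p=10, C=10
  Job 2: p=13, C=23
  Job 3: p=13, C=36
Total completion time = 10 + 23 + 36 = 69

69


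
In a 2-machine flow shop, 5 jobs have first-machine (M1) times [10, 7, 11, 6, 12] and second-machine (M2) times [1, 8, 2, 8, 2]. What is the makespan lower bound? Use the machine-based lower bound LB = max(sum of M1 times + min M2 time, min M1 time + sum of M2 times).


LB1 = sum(M1 times) + min(M2 times) = 46 + 1 = 47
LB2 = min(M1 times) + sum(M2 times) = 6 + 21 = 27
Lower bound = max(LB1, LB2) = max(47, 27) = 47

47


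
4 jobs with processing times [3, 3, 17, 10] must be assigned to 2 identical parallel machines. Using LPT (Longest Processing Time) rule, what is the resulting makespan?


Sort jobs in decreasing order (LPT): [17, 10, 3, 3]
Assign each job to the least loaded machine:
  Machine 1: jobs [17], load = 17
  Machine 2: jobs [10, 3, 3], load = 16
Makespan = max load = 17

17


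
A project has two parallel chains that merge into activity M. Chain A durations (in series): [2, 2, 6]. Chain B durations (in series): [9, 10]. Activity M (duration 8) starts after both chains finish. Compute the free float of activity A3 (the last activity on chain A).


ES(A3) = sum of predecessors on chain A = 4
EF(A3) = ES + duration = 4 + 6 = 10
Successor of A3 is M. ES(M) = max(sum(A), sum(B)) = max(10, 19) = 19
Free float = ES(successor) - EF(current) = 19 - 10 = 9

9


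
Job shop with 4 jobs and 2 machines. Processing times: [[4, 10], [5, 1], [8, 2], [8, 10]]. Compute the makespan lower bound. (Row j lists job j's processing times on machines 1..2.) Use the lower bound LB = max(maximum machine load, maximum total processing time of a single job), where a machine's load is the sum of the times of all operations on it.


Machine loads:
  Machine 1: 4 + 5 + 8 + 8 = 25
  Machine 2: 10 + 1 + 2 + 10 = 23
Max machine load = 25
Job totals:
  Job 1: 14
  Job 2: 6
  Job 3: 10
  Job 4: 18
Max job total = 18
Lower bound = max(25, 18) = 25

25


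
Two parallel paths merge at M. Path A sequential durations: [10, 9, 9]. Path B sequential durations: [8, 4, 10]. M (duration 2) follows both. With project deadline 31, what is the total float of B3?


Forward pass: ES(B3) = sum of predecessors on chain B = 12
EF = ES + duration = 12 + 10 = 22
Backward pass: LF(M) = deadline = 31; LS(M) = 31 - 2 = 29
LF(B3) = LS(M) - sum(successors on chain B) = 29 - 0 = 29
LS = LF - duration = 29 - 10 = 19
Total float = LS - ES = 19 - 12 = 7

7


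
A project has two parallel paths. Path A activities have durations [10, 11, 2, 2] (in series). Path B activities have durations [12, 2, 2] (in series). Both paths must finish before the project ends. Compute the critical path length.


Path A total = 10 + 11 + 2 + 2 = 25
Path B total = 12 + 2 + 2 = 16
Critical path = longest path = max(25, 16) = 25

25


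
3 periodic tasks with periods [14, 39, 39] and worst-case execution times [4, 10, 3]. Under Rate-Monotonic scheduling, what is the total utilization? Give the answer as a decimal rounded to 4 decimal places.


Compute individual utilizations (exact fractions):
  Task 1: C/T = 4/14 = 2/7 (approx. 0.2857)
  Task 2: C/T = 10/39 (approx. 0.2564)
  Task 3: C/T = 3/39 = 1/13 (approx. 0.0769)
Total utilization U = 2/7 + 10/39 + 1/13 = 13/21
Rounded to 4 decimal places: U = 0.6190
RM (Liu & Layland) bound for 3 tasks = 0.779763; compare with U = 13/21 (approx. 0.619048)
U <= bound, so schedulable by RM sufficient condition.

0.6190


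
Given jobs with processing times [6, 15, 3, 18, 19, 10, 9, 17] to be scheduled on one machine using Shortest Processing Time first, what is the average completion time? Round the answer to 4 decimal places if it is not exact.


Sort jobs by processing time (SPT order): [3, 6, 9, 10, 15, 17, 18, 19]
Compute completion times sequentially:
  Job 1: processing = 3, completes at 3
  Job 2: processing = 6, completes at 9
  Job 3: processing = 9, completes at 18
  Job 4: processing = 10, completes at 28
  Job 5: processing = 15, completes at 43
  Job 6: processing = 17, completes at 60
  Job 7: processing = 18, completes at 78
  Job 8: processing = 19, completes at 97
Sum of completion times = 336
Average completion time = 336/8 = 42.0

42.0


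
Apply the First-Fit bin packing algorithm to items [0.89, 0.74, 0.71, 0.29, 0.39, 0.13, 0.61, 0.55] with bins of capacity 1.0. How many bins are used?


Place items sequentially using First-Fit:
  Item 0.89 -> new Bin 1
  Item 0.74 -> new Bin 2
  Item 0.71 -> new Bin 3
  Item 0.29 -> Bin 3 (now 1.0)
  Item 0.39 -> new Bin 4
  Item 0.13 -> Bin 2 (now 0.87)
  Item 0.61 -> Bin 4 (now 1.0)
  Item 0.55 -> new Bin 5
Total bins used = 5

5


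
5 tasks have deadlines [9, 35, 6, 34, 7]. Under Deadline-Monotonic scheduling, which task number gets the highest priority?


Sort tasks by relative deadline (ascending):
  Task 3: deadline = 6
  Task 5: deadline = 7
  Task 1: deadline = 9
  Task 4: deadline = 34
  Task 2: deadline = 35
Priority order (highest first): [3, 5, 1, 4, 2]
Highest priority task = 3

3


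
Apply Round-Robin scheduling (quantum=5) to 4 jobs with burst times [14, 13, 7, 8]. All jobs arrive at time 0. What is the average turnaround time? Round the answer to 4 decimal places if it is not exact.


Time quantum = 5
Execution trace:
  J1 runs 5 units, time = 5
  J2 runs 5 units, time = 10
  J3 runs 5 units, time = 15
  J4 runs 5 units, time = 20
  J1 runs 5 units, time = 25
  J2 runs 5 units, time = 30
  J3 runs 2 units, time = 32
  J4 runs 3 units, time = 35
  J1 runs 4 units, time = 39
  J2 runs 3 units, time = 42
Finish times: [39, 42, 32, 35]
Average turnaround = 148/4 = 37.0

37.0


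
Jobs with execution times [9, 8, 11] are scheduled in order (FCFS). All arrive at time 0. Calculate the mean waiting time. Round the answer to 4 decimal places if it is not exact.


FCFS order (as given): [9, 8, 11]
Waiting times:
  Job 1: wait = 0
  Job 2: wait = 9
  Job 3: wait = 17
Sum of waiting times = 26
Average waiting time = 26/3 = 8.6667

8.6667


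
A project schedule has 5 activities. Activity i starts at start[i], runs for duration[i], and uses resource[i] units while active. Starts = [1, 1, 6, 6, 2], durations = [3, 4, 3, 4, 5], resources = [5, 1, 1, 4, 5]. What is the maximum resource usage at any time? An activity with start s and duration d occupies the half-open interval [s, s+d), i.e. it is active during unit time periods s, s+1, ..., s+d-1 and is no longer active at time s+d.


Each activity i is active on [start_i, start_i + duration_i).
Compute total resource usage per time slot:
  t=0: active resources = [], total = 0
  t=1: active resources = [5, 1], total = 6
  t=2: active resources = [5, 1, 5], total = 11
  t=3: active resources = [5, 1, 5], total = 11
  t=4: active resources = [1, 5], total = 6
  t=5: active resources = [5], total = 5
  t=6: active resources = [1, 4, 5], total = 10
  t=7: active resources = [1, 4], total = 5
  t=8: active resources = [1, 4], total = 5
  t=9: active resources = [4], total = 4
Peak resource demand = 11

11


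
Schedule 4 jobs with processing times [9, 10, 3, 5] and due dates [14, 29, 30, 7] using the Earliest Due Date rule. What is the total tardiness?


Sort by due date (EDD order): [(5, 7), (9, 14), (10, 29), (3, 30)]
Compute completion times and tardiness:
  Job 1: p=5, d=7, C=5, tardiness=max(0,5-7)=0
  Job 2: p=9, d=14, C=14, tardiness=max(0,14-14)=0
  Job 3: p=10, d=29, C=24, tardiness=max(0,24-29)=0
  Job 4: p=3, d=30, C=27, tardiness=max(0,27-30)=0
Total tardiness = 0

0


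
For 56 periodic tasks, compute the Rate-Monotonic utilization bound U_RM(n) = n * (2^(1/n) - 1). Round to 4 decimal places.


Compute 2^(1/56) = 1.0124545481
Subtract 1: 1.0124545481 - 1 = 0.0124545481
Multiply by n: 56 * 0.0124545481 = 0.6974546936
Round to 4 dp: 0.6975

0.6975


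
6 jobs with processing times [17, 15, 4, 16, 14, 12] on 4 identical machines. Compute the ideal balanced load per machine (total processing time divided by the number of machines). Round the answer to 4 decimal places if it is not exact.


Total processing time = 17 + 15 + 4 + 16 + 14 + 12 = 78
Number of machines = 4
Ideal balanced load = 78 / 4 = 19.5

19.5


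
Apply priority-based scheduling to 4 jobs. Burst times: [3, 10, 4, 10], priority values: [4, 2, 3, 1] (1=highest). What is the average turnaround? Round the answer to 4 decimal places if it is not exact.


Sort by priority (ascending = highest first):
Order: [(1, 10), (2, 10), (3, 4), (4, 3)]
Completion times:
  Priority 1, burst=10, C=10
  Priority 2, burst=10, C=20
  Priority 3, burst=4, C=24
  Priority 4, burst=3, C=27
Average turnaround = 81/4 = 20.25

20.25


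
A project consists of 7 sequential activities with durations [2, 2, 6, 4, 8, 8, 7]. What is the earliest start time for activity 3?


Activity 3 starts after activities 1 through 2 complete.
Predecessor durations: [2, 2]
ES = 2 + 2 = 4

4


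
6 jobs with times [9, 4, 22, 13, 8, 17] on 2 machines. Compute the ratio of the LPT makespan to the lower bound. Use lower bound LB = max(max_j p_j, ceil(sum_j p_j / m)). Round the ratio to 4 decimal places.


LPT order: [22, 17, 13, 9, 8, 4]
Machine loads after assignment: [35, 38]
LPT makespan = 38
Lower bound = max(max_job, ceil(total/2)) = max(22, 37) = 37
Ratio = 38 / 37 = 1.027

1.027


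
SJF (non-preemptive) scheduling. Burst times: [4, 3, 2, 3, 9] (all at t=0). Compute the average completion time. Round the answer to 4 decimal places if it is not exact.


SJF order (ascending): [2, 3, 3, 4, 9]
Completion times:
  Job 1: burst=2, C=2
  Job 2: burst=3, C=5
  Job 3: burst=3, C=8
  Job 4: burst=4, C=12
  Job 5: burst=9, C=21
Average completion = 48/5 = 9.6

9.6


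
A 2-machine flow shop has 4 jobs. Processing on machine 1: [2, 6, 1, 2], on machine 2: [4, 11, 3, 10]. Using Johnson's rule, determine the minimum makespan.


Apply Johnson's rule:
  Group 1 (a <= b): [(3, 1, 3), (1, 2, 4), (4, 2, 10), (2, 6, 11)]
  Group 2 (a > b): []
Optimal job order: [3, 1, 4, 2]
Schedule:
  Job 3: M1 done at 1, M2 done at 4
  Job 1: M1 done at 3, M2 done at 8
  Job 4: M1 done at 5, M2 done at 18
  Job 2: M1 done at 11, M2 done at 29
Makespan = 29

29


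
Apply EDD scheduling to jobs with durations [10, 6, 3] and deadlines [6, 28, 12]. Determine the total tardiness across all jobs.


Sort by due date (EDD order): [(10, 6), (3, 12), (6, 28)]
Compute completion times and tardiness:
  Job 1: p=10, d=6, C=10, tardiness=max(0,10-6)=4
  Job 2: p=3, d=12, C=13, tardiness=max(0,13-12)=1
  Job 3: p=6, d=28, C=19, tardiness=max(0,19-28)=0
Total tardiness = 5

5
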